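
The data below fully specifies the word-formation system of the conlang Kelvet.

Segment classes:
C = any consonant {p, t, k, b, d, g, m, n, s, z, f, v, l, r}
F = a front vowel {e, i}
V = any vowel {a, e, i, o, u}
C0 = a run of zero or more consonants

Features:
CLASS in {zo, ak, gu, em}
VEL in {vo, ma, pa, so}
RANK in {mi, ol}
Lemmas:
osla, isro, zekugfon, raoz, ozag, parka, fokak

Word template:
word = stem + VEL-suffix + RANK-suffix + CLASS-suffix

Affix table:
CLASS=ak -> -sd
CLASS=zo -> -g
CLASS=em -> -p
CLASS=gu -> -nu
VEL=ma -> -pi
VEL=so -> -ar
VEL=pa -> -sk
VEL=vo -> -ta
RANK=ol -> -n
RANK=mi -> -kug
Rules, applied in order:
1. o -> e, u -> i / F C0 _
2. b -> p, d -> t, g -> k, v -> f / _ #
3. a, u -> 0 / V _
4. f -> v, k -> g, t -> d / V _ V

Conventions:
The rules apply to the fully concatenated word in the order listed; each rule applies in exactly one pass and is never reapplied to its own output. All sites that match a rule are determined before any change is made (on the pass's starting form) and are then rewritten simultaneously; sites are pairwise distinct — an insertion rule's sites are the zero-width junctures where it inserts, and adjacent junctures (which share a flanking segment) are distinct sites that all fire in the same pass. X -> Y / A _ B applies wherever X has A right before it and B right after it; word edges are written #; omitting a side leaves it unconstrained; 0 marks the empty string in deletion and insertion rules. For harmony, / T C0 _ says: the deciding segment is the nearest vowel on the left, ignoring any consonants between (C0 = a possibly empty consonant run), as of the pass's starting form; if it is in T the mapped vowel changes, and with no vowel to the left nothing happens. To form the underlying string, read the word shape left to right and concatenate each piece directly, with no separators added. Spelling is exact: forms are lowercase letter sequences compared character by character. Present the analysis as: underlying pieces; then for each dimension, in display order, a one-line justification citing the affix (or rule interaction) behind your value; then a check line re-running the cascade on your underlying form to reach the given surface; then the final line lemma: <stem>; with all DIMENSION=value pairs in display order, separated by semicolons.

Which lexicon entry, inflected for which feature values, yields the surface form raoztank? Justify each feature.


underlying: raoz-ta-n-g
CLASS=zo - signalled by the affix -g
VEL=vo - signalled by the affix -ta
RANK=ol - signalled by the affix -n
check: raoztang -> raoztang -> raoztank -> raoztank -> raoztank
lemma: raoz; CLASS=zo; VEL=vo; RANK=ol


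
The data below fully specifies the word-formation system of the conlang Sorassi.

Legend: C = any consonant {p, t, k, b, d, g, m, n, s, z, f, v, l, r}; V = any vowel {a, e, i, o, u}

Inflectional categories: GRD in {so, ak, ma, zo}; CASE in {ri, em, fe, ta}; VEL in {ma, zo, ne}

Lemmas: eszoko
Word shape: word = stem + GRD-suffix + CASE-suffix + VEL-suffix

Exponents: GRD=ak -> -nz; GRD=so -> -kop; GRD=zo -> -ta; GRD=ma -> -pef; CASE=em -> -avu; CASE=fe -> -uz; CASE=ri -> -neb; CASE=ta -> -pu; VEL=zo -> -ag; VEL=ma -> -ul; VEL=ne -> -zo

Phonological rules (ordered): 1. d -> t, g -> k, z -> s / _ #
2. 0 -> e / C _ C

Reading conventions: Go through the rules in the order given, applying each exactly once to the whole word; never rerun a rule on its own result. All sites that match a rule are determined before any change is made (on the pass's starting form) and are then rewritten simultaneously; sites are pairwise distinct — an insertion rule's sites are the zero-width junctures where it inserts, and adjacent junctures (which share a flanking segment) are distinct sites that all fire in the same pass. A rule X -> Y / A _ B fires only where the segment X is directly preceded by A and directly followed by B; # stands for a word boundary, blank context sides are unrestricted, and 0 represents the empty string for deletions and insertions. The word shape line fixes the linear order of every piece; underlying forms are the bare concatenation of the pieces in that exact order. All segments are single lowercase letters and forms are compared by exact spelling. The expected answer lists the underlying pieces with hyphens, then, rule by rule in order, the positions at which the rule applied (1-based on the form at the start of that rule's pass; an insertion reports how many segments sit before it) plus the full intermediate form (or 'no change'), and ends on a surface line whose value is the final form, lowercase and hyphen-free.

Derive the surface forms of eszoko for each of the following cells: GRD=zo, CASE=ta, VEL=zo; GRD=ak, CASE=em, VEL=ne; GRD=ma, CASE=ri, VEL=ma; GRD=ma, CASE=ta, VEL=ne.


cell GRD=zo, CASE=ta, VEL=zo:
underlying: eszoko-ta-pu-ag
1. d -> t, g -> k, z -> s / _ #: fires at position(s) 12: eszokotapuak
2. 0 -> e / C _ C: inserts after position(s) 2: esezokotapuak
surface: esezokotapuak

cell GRD=ak, CASE=em, VEL=ne:
underlying: eszoko-nz-avu-zo
1. d -> t, g -> k, z -> s / _ #: no change
2. 0 -> e / C _ C: inserts after position(s) 2, 7: esezokonezavuzo
surface: esezokonezavuzo

cell GRD=ma, CASE=ri, VEL=ma:
underlying: eszoko-pef-neb-ul
1. d -> t, g -> k, z -> s / _ #: no change
2. 0 -> e / C _ C: inserts after position(s) 2, 9: esezokopefenebul
surface: esezokopefenebul

cell GRD=ma, CASE=ta, VEL=ne:
underlying: eszoko-pef-pu-zo
1. d -> t, g -> k, z -> s / _ #: no change
2. 0 -> e / C _ C: inserts after position(s) 2, 9: esezokopefepuzo
surface: esezokopefepuzo


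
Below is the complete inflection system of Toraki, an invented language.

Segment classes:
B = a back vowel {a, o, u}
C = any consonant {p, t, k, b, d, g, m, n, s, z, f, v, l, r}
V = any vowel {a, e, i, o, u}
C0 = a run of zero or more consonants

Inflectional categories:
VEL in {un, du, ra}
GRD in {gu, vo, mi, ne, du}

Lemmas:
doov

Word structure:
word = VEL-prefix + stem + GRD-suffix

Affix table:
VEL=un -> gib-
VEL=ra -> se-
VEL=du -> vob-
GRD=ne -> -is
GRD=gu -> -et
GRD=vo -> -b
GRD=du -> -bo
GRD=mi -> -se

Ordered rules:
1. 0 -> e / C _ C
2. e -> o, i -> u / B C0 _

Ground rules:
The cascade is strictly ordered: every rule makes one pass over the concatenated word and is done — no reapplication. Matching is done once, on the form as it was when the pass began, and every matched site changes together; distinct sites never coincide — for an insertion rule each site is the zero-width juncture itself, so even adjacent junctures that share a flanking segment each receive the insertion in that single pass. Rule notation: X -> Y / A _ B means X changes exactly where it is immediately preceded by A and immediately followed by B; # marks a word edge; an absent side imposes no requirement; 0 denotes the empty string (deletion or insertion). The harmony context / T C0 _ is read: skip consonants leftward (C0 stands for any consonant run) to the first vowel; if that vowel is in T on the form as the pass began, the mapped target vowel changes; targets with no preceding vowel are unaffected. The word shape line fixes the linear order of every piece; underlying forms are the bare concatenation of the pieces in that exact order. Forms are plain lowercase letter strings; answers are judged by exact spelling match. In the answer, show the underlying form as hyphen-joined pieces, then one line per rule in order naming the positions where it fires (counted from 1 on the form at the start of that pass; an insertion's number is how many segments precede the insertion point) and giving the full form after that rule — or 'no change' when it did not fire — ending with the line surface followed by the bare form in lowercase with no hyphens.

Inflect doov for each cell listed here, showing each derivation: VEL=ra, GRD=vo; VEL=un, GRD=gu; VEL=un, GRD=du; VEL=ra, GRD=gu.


cell VEL=ra, GRD=vo:
underlying: se-doov-b
1. 0 -> e / C _ C: inserts after position(s) 6: sedooveb
2. e -> o, i -> u / B C0 _: fires at position(s) 7: sedoovob
surface: sedoovob

cell VEL=un, GRD=gu:
underlying: gib-doov-et
1. 0 -> e / C _ C: inserts after position(s) 3: gibedoovet
2. e -> o, i -> u / B C0 _: fires at position(s) 9: gibedoovot
surface: gibedoovot

cell VEL=un, GRD=du:
underlying: gib-doov-bo
1. 0 -> e / C _ C: inserts after position(s) 3, 7: gibedoovebo
2. e -> o, i -> u / B C0 _: fires at position(s) 9: gibedoovobo
surface: gibedoovobo

cell VEL=ra, GRD=gu:
underlying: se-doov-et
1. 0 -> e / C _ C: no change
2. e -> o, i -> u / B C0 _: fires at position(s) 7: sedoovot
surface: sedoovot


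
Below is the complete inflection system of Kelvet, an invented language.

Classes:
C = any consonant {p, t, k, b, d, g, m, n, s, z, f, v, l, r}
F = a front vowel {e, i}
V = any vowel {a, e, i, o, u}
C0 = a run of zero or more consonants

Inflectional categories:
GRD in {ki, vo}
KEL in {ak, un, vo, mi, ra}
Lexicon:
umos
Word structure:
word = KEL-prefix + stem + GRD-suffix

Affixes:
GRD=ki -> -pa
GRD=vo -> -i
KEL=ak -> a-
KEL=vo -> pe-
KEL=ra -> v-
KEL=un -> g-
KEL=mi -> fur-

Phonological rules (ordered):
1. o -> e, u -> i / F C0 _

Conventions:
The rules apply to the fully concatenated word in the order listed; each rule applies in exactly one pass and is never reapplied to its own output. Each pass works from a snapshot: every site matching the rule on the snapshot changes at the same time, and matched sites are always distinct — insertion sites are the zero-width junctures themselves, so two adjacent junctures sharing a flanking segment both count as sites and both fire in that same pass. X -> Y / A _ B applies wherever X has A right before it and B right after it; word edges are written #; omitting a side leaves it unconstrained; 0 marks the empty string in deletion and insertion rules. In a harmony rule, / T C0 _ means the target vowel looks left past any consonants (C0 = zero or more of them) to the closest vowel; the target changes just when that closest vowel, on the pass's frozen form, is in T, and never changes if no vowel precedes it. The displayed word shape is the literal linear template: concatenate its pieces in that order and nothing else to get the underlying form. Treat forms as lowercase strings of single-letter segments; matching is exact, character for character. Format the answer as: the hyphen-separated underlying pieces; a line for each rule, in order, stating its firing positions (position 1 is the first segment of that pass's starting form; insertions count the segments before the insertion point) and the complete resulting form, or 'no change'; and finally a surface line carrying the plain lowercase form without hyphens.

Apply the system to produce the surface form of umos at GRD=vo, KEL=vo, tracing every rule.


underlying: pe-umos-i
1. o -> e, u -> i / F C0 _: fires at position(s) 3: peimosi
surface: peimosi


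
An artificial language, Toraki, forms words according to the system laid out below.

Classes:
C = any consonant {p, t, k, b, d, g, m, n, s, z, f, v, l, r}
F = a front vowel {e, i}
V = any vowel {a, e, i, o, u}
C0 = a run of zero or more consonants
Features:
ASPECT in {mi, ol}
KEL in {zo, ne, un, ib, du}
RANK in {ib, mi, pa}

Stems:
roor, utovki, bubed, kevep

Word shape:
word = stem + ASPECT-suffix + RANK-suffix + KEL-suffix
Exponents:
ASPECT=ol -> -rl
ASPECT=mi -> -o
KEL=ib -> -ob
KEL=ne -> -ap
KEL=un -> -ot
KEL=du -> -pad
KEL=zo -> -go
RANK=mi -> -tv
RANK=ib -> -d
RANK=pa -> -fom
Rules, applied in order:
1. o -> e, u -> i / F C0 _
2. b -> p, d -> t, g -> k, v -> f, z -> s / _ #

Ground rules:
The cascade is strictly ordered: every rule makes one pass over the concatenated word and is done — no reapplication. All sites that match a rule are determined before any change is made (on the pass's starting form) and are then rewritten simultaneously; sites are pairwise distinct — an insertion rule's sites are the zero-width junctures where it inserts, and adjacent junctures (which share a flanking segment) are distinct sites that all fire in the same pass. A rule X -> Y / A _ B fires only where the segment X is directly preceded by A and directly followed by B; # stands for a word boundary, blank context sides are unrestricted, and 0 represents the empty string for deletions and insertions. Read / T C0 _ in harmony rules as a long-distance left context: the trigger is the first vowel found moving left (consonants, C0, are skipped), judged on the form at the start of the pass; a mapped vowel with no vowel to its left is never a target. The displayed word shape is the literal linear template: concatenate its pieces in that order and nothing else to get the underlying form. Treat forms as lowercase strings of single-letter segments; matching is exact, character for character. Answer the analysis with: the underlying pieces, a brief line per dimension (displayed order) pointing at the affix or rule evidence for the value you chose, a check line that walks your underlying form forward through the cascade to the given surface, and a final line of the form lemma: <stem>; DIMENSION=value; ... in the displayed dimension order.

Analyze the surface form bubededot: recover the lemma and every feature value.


underlying: bubed-o-d-ot
ASPECT=mi - signalled by the affix -o
KEL=un - signalled by the affix -ot
RANK=ib - signalled by the affix -d
check: bubedodot -> bubededot -> bubededot
lemma: bubed; ASPECT=mi; KEL=un; RANK=ib


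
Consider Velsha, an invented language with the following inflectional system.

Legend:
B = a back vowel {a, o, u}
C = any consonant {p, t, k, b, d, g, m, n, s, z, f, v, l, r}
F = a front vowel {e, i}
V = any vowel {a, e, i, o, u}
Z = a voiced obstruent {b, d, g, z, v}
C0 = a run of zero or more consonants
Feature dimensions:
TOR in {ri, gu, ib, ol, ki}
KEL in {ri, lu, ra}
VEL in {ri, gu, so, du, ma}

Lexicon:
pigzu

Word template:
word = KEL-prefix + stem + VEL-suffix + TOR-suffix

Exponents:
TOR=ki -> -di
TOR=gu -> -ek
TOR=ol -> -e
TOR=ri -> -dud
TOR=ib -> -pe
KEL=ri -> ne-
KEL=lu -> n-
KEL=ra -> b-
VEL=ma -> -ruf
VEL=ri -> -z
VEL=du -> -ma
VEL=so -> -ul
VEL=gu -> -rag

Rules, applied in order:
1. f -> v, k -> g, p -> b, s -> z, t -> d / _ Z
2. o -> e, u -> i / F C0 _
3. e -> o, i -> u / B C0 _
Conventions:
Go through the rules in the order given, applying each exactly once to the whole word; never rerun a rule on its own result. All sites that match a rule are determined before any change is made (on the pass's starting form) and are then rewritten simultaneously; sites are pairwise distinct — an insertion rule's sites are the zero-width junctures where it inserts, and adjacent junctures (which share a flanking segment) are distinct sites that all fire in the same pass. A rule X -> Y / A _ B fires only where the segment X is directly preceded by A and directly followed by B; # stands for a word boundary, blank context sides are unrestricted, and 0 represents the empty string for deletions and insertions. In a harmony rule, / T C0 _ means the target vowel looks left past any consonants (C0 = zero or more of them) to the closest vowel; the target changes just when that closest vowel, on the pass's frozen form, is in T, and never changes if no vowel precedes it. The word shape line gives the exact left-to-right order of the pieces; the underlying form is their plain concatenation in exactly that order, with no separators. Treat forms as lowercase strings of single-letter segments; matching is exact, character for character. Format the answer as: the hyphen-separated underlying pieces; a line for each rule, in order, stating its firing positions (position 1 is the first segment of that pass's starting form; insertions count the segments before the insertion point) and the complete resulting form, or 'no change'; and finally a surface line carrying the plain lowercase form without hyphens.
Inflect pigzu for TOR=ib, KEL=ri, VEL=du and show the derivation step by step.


underlying: ne-pigzu-ma-pe
1. f -> v, k -> g, p -> b, s -> z, t -> d / _ Z: no change
2. o -> e, u -> i / F C0 _: fires at position(s) 7: nepigzimape
3. e -> o, i -> u / B C0 _: fires at position(s) 11: nepigzimapo
surface: nepigzimapo


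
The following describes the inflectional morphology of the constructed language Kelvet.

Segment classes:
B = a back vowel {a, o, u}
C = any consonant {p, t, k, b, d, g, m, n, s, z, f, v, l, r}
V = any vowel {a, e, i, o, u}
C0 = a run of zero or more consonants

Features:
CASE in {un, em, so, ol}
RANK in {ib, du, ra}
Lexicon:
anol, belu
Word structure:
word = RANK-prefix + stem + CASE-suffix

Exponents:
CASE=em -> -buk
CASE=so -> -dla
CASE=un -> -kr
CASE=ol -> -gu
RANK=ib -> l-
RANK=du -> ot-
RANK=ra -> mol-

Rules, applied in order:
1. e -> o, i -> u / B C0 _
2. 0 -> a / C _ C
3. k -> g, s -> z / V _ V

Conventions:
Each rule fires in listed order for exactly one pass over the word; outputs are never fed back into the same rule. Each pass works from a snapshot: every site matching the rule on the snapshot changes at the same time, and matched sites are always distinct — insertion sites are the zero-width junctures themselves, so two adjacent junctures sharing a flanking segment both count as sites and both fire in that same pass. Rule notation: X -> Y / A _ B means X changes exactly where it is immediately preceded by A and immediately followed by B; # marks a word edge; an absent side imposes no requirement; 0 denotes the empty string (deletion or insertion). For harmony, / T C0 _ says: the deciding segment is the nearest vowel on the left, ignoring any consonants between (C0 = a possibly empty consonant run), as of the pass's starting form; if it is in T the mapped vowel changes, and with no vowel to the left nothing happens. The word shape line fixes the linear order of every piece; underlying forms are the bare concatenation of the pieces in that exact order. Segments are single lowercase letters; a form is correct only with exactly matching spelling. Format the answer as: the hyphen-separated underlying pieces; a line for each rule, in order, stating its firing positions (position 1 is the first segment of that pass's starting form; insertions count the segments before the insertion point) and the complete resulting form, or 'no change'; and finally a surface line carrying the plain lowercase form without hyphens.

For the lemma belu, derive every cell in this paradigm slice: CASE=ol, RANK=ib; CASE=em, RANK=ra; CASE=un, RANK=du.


cell CASE=ol, RANK=ib:
underlying: l-belu-gu
1. e -> o, i -> u / B C0 _: no change
2. 0 -> a / C _ C: inserts after position(s) 1: labelugu
3. k -> g, s -> z / V _ V: no change
surface: labelugu

cell CASE=em, RANK=ra:
underlying: mol-belu-buk
1. e -> o, i -> u / B C0 _: fires at position(s) 5: molbolubuk
2. 0 -> a / C _ C: inserts after position(s) 3: molabolubuk
3. k -> g, s -> z / V _ V: no change
surface: molabolubuk

cell CASE=un, RANK=du:
underlying: ot-belu-kr
1. e -> o, i -> u / B C0 _: fires at position(s) 4: otbolukr
2. 0 -> a / C _ C: inserts after position(s) 2, 7: otabolukar
3. k -> g, s -> z / V _ V: fires at position(s) 8: otabolugar
surface: otabolugar


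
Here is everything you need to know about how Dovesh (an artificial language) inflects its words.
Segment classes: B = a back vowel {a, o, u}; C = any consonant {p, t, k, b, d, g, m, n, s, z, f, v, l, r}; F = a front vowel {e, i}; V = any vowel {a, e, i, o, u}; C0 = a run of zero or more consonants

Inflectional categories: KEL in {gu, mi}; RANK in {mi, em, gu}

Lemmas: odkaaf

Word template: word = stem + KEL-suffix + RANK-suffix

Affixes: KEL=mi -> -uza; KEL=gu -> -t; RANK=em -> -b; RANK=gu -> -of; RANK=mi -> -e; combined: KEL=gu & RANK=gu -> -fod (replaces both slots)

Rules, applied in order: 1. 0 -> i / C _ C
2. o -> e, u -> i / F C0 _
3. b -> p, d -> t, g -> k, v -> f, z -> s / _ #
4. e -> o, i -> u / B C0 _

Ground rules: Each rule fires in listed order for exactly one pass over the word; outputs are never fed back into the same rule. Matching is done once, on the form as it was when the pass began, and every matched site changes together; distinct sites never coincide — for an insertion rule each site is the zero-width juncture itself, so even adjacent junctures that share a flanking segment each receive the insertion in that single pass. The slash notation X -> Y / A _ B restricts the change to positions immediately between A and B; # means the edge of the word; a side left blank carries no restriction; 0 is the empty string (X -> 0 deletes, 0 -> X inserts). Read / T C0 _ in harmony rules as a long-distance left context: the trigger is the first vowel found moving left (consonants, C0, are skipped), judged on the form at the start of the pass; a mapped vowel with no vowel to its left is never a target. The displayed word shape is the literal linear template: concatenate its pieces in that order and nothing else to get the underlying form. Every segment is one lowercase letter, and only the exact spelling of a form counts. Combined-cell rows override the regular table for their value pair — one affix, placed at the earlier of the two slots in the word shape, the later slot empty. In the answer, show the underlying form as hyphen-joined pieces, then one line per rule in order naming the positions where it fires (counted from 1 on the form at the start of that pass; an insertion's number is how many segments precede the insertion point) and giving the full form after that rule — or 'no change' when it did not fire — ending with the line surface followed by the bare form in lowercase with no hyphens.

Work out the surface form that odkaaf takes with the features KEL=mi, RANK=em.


underlying: odkaaf-uza-b
1. 0 -> i / C _ C: inserts after position(s) 2: odikaafuzab
2. o -> e, u -> i / F C0 _: no change
3. b -> p, d -> t, g -> k, v -> f, z -> s / _ #: fires at position(s) 11: odikaafuzap
4. e -> o, i -> u / B C0 _: fires at position(s) 3: odukaafuzap
surface: odukaafuzap


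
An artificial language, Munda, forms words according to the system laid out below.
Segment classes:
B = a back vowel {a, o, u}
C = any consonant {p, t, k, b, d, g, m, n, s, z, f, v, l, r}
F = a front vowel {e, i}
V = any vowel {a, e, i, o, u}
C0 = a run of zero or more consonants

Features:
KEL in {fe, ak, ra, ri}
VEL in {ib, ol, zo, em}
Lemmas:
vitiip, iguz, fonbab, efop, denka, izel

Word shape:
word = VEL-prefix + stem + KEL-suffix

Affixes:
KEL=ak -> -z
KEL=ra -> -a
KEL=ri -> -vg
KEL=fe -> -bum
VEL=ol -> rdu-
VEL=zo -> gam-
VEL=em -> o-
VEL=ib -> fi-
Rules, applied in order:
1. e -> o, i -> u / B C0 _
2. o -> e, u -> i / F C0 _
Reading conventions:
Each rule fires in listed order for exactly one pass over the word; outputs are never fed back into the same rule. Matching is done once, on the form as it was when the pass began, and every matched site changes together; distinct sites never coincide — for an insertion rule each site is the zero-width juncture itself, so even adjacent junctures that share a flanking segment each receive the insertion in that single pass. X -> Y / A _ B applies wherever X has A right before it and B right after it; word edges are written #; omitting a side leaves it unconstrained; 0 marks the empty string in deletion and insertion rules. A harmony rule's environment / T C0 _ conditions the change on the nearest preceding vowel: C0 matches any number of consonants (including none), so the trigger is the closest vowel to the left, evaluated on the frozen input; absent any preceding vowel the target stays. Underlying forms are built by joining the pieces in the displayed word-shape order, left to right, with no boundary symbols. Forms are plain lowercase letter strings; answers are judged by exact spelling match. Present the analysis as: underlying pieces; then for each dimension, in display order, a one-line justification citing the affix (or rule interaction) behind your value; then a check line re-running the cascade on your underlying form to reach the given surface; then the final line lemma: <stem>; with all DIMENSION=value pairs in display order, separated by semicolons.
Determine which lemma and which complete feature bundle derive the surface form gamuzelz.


underlying: gam-izel-z
KEL=ak - signalled by the affix -z
VEL=zo - signalled by the affix gam-
check: gamizelz -> gamuzelz -> gamuzelz
lemma: izel; KEL=ak; VEL=zo


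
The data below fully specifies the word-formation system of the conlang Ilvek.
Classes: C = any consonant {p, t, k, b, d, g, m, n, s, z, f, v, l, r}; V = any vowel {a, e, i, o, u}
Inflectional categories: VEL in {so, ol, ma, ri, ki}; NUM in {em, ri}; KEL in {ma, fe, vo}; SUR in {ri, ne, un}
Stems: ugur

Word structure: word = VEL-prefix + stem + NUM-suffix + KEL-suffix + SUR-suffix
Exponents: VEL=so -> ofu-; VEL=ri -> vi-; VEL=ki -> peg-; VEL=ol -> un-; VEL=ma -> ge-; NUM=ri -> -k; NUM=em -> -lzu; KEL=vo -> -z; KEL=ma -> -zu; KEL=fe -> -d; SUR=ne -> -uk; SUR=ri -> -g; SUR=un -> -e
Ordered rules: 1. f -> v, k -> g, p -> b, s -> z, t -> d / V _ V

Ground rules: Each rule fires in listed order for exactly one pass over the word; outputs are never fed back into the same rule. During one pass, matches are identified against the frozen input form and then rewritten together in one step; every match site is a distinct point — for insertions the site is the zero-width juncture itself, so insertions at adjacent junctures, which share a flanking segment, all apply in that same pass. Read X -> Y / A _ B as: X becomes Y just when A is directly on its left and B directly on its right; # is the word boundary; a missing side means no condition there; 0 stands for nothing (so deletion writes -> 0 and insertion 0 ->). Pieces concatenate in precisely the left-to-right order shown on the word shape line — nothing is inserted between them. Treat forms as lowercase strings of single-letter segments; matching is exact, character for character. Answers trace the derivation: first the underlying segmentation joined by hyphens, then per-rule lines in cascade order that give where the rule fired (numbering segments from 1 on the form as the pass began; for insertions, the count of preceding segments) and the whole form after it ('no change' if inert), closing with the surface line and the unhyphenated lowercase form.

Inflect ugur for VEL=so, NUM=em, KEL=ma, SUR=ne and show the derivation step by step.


underlying: ofu-ugur-lzu-zu-uk
1. f -> v, k -> g, p -> b, s -> z, t -> d / V _ V: fires at position(s) 2: ovuugurlzuzuuk
surface: ovuugurlzuzuuk


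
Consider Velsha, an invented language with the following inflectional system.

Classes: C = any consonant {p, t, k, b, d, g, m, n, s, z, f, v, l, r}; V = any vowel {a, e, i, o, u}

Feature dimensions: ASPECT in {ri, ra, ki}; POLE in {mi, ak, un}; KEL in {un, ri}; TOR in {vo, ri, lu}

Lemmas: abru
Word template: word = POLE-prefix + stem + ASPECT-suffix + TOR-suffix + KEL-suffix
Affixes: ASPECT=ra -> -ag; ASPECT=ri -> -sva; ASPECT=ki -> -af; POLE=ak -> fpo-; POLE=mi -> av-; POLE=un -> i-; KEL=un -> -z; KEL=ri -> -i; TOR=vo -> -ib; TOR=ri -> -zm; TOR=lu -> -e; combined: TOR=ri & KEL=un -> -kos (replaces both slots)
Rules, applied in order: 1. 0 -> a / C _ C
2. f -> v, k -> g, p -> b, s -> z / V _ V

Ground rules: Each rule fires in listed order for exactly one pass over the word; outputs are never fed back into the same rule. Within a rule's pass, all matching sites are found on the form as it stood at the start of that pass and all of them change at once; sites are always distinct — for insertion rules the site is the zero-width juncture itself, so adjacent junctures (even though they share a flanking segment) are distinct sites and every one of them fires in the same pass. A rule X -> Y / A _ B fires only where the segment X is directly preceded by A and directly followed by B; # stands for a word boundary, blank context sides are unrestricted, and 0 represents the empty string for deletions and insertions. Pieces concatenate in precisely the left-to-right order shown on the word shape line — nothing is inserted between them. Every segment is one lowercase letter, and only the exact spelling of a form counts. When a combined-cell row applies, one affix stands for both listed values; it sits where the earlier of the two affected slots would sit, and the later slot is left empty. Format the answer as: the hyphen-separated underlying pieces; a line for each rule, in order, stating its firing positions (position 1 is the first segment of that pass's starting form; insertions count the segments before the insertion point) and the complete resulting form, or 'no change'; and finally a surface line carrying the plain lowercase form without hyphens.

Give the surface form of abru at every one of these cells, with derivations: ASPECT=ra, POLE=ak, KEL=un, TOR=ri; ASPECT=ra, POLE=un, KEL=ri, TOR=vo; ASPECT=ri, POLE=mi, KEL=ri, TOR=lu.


cell ASPECT=ra, POLE=ak, KEL=un, TOR=ri:
underlying: fpo-abru-ag-kos
1. 0 -> a / C _ C: inserts after position(s) 1, 5, 9: fapoabaruagakos
2. f -> v, k -> g, p -> b, s -> z / V _ V: fires at position(s) 3, 13: faboabaruagagos
surface: faboabaruagagos

cell ASPECT=ra, POLE=un, KEL=ri, TOR=vo:
underlying: i-abru-ag-ib-i
1. 0 -> a / C _ C: inserts after position(s) 3: iabaruagibi
2. f -> v, k -> g, p -> b, s -> z / V _ V: no change
surface: iabaruagibi

cell ASPECT=ri, POLE=mi, KEL=ri, TOR=lu:
underlying: av-abru-sva-e-i
1. 0 -> a / C _ C: inserts after position(s) 4, 7: avabarusavaei
2. f -> v, k -> g, p -> b, s -> z / V _ V: fires at position(s) 8: avabaruzavaei
surface: avabaruzavaei


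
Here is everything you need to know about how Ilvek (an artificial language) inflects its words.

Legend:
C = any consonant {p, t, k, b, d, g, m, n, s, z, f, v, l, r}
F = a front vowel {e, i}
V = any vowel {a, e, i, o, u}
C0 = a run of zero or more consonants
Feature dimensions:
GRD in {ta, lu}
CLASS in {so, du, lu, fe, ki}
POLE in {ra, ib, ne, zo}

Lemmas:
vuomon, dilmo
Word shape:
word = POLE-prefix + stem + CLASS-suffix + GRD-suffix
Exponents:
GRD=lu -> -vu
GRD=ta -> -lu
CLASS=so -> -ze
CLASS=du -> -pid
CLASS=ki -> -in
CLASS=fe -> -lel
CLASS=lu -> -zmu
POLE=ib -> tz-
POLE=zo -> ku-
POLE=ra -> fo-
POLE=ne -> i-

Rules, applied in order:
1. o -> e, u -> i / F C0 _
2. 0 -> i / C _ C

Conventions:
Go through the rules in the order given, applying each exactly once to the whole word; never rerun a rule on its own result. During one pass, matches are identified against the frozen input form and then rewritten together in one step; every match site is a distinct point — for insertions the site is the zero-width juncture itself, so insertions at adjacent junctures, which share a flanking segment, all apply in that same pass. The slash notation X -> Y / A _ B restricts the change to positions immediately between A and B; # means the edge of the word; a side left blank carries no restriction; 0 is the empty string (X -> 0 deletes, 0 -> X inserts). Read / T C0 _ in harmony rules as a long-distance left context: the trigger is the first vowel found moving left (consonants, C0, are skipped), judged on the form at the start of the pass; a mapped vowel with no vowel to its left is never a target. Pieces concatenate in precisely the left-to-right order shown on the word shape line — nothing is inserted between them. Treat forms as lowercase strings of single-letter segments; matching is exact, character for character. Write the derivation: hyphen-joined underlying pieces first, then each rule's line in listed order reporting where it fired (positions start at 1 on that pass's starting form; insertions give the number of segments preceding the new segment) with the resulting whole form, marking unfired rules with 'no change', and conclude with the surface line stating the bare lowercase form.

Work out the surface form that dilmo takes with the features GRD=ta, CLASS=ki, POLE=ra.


underlying: fo-dilmo-in-lu
1. o -> e, u -> i / F C0 _: fires at position(s) 7, 11: fodilmeinli
2. 0 -> i / C _ C: inserts after position(s) 5, 9: fodilimeinili
surface: fodilimeinili


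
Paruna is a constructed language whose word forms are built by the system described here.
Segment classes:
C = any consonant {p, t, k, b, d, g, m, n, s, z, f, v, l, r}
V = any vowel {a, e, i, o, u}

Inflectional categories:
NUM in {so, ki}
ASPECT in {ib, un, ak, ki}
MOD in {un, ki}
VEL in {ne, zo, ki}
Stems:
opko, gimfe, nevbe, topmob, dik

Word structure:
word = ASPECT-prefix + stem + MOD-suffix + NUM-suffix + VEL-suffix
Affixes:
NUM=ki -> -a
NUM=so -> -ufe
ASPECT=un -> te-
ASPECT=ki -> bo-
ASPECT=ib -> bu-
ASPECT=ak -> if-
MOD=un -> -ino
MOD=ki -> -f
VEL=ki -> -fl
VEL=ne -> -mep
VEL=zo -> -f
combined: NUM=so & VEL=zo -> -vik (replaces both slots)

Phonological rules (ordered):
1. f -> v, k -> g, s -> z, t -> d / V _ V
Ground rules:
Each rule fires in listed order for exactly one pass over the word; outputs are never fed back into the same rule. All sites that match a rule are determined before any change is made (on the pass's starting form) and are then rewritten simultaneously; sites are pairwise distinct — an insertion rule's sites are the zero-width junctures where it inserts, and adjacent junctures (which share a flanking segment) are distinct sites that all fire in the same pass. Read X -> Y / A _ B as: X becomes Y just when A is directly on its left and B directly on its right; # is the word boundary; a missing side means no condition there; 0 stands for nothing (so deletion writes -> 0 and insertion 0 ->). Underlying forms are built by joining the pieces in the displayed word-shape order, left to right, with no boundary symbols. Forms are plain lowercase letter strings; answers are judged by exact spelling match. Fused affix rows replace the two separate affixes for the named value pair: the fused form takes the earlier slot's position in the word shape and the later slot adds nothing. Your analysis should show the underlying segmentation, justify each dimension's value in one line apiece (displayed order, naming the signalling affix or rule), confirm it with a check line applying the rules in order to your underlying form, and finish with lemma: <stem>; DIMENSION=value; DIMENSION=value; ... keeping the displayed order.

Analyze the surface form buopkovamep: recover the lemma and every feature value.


underlying: bu-opko-f-a-mep
NUM=ki - signalled by the affix -a
ASPECT=ib - signalled by the affix bu-
MOD=ki - signalled by the affix -f
VEL=ne - signalled by the affix -mep
check: buopkofamep -> buopkovamep
lemma: opko; NUM=ki; ASPECT=ib; MOD=ki; VEL=ne


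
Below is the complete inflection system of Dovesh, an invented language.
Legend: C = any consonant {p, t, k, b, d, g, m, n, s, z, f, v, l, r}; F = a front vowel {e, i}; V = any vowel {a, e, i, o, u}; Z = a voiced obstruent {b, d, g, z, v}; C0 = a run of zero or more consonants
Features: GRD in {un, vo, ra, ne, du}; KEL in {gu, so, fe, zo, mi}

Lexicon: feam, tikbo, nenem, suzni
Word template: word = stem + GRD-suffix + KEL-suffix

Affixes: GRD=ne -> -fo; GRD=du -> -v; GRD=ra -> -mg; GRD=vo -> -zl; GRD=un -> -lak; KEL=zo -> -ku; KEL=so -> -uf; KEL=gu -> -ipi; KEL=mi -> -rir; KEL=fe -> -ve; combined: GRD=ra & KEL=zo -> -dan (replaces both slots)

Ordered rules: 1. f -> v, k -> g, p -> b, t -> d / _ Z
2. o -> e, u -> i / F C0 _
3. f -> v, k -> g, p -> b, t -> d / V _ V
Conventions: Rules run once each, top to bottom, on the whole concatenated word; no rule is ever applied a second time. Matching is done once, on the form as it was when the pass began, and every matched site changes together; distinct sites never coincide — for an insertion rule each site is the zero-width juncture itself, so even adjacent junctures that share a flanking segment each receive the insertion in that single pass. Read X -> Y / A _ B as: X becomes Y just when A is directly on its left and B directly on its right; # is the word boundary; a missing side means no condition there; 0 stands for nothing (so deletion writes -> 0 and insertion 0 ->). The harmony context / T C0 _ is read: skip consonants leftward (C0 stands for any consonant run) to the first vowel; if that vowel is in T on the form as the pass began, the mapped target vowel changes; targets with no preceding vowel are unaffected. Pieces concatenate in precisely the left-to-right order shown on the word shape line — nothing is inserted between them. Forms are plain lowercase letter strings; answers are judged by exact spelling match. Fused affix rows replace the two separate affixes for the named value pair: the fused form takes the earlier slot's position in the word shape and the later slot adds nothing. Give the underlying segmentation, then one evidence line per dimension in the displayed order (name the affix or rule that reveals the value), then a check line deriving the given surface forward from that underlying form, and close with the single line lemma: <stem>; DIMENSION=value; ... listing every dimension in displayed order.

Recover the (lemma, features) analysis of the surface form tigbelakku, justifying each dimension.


underlying: tikbo-lak-ku
GRD=un - signalled by the affix -lak
KEL=zo - signalled by the affix -ku
check: tikbolakku -> tigbolakku -> tigbelakku -> tigbelakku
lemma: tikbo; GRD=un; KEL=zo


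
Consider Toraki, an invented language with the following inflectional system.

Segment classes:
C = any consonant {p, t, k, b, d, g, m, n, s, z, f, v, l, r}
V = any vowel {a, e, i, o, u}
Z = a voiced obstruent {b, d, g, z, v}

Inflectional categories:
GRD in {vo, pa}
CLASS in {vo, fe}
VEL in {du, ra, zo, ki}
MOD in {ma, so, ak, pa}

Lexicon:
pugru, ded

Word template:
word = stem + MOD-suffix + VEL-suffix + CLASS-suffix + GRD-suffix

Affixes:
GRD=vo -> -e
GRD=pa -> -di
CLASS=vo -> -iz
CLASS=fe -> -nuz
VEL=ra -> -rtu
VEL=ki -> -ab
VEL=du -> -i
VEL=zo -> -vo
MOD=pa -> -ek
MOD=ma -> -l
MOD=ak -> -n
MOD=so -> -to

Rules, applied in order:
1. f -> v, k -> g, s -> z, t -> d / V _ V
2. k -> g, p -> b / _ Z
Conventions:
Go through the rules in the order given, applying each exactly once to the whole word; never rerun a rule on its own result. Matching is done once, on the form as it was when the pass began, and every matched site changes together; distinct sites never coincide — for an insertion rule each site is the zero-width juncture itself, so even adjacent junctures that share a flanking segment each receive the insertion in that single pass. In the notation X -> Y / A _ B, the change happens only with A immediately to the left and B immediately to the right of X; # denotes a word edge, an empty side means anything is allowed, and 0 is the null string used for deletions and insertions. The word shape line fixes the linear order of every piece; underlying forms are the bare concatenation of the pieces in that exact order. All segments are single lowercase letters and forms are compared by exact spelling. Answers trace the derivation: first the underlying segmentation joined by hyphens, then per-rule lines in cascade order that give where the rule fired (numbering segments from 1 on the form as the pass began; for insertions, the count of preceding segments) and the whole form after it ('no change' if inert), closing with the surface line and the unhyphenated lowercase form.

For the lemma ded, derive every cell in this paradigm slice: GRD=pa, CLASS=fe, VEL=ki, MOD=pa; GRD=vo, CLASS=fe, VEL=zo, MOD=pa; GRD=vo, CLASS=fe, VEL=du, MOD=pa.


cell GRD=pa, CLASS=fe, VEL=ki, MOD=pa:
underlying: ded-ek-ab-nuz-di
1. f -> v, k -> g, s -> z, t -> d / V _ V: fires at position(s) 5: dedegabnuzdi
2. k -> g, p -> b / _ Z: no change
surface: dedegabnuzdi

cell GRD=vo, CLASS=fe, VEL=zo, MOD=pa:
underlying: ded-ek-vo-nuz-e
1. f -> v, k -> g, s -> z, t -> d / V _ V: no change
2. k -> g, p -> b / _ Z: fires at position(s) 5: dedegvonuze
surface: dedegvonuze

cell GRD=vo, CLASS=fe, VEL=du, MOD=pa:
underlying: ded-ek-i-nuz-e
1. f -> v, k -> g, s -> z, t -> d / V _ V: fires at position(s) 5: dedeginuze
2. k -> g, p -> b / _ Z: no change
surface: dedeginuze


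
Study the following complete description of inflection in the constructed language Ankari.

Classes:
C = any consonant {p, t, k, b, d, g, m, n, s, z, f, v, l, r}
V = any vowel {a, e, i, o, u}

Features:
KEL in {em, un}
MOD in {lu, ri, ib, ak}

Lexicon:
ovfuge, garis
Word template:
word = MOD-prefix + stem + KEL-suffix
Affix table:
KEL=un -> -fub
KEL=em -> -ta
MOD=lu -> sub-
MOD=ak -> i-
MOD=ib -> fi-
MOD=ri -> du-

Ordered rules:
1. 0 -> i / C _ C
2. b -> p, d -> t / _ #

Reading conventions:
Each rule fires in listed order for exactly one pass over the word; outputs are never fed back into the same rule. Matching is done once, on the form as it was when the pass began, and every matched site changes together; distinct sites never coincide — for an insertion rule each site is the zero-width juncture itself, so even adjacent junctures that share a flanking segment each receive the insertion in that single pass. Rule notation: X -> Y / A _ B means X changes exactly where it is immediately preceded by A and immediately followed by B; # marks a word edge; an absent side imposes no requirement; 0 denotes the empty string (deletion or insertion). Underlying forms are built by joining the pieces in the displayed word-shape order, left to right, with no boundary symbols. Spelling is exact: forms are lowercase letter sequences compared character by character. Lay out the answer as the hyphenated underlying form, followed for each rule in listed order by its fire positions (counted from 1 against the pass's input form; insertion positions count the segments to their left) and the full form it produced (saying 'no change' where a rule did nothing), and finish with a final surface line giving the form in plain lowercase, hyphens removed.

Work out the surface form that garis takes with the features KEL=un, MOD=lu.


underlying: sub-garis-fub
1. 0 -> i / C _ C: inserts after position(s) 3, 8: subigarisifub
2. b -> p, d -> t / _ #: fires at position(s) 13: subigarisifup
surface: subigarisifup
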